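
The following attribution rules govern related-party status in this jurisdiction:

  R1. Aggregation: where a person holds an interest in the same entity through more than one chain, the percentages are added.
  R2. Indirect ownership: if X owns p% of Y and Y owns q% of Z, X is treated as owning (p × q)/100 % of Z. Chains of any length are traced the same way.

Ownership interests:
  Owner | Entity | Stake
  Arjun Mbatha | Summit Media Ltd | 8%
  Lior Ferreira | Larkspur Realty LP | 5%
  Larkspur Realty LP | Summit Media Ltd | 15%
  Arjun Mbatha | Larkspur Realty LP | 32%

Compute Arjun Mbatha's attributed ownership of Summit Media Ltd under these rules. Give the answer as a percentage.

12.8%

Chain via Larkspur Realty LP (R2): 32% × 15% = 4.8% of Summit Media Ltd.
Direct interest in Summit Media Ltd: 8%.
Aggregating (R1): 4.8% + 8% = 12.8%.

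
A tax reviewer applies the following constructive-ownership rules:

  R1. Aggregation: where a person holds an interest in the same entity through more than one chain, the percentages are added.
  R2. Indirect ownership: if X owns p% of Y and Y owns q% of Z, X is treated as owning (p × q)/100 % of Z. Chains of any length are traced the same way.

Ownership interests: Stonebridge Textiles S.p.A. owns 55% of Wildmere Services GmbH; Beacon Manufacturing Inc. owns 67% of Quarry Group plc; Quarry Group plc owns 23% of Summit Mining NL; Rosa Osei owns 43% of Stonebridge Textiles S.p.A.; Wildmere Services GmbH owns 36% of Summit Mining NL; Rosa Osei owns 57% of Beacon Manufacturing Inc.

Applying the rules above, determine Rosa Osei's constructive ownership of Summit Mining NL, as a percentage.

17.2977%

Chain via Beacon Manufacturing Inc. → Quarry Group plc (R2): 57% × 67% × 23% = 8.7837% of Summit Mining NL.
Chain via Stonebridge Textiles S.p.A. → Wildmere Services GmbH (R2): 43% × 55% × 36% = 8.514% of Summit Mining NL.
Aggregating (R1): 8.7837% + 8.514% = 17.2977%.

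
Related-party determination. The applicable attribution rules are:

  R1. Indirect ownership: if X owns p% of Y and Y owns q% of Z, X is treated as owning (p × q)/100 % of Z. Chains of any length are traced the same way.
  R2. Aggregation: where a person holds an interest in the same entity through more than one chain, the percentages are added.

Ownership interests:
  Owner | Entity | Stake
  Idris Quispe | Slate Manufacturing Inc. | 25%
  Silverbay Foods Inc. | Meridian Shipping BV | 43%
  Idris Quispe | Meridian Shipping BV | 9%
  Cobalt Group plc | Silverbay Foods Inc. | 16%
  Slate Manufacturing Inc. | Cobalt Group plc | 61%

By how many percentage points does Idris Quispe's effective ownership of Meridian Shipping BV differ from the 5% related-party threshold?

Chain via Slate Manufacturing Inc. → Cobalt Group plc → Silverbay Foods Inc. (R1): 25% × 61% × 16% × 43% = 1.0492% of Meridian Shipping BV.
Direct interest in Meridian Shipping BV: 9%.
Aggregating (R2): 1.0492% + 9% = 10.0492%.
10.0492% exceeds the 5% threshold by 5.0492 percentage points.

5.0492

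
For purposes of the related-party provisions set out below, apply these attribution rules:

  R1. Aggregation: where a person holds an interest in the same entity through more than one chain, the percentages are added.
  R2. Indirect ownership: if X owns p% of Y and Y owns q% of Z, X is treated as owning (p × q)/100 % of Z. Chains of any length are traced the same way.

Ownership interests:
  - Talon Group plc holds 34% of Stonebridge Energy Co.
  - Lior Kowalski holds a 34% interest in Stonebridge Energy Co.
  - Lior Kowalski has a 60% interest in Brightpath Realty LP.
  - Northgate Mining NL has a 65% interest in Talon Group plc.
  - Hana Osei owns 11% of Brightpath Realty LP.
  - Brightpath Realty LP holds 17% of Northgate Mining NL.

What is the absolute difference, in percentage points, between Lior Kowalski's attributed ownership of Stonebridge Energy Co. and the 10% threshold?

Chain via Brightpath Realty LP → Northgate Mining NL → Talon Group plc (R2): 60% × 17% × 65% × 34% = 2.2542% of Stonebridge Energy Co.
Direct interest in Stonebridge Energy Co: 34%.
Aggregating (R1): 2.2542% + 34% = 36.2542%.
36.2542% exceeds the 10% threshold by 26.2542 percentage points.

26.2542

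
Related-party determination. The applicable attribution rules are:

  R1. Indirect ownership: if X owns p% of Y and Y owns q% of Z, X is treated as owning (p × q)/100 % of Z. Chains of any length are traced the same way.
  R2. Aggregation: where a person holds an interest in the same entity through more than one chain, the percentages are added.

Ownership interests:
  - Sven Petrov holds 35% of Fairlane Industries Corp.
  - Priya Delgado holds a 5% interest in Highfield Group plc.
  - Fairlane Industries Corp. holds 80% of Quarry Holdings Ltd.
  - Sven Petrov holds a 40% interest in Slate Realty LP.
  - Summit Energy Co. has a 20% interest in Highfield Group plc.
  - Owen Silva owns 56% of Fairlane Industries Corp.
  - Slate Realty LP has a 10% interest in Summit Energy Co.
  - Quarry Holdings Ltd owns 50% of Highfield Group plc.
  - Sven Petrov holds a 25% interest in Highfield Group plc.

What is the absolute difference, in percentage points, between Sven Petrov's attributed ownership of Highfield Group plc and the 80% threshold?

Chain via Slate Realty LP → Summit Energy Co. (R1): 40% × 10% × 20% = 0.8% of Highfield Group plc.
Chain via Fairlane Industries Corp. → Quarry Holdings Ltd (R1): 35% × 80% × 50% = 14% of Highfield Group plc.
Direct interest in Highfield Group plc: 25%.
Aggregating (R2): 0.8% + 14% + 25% = 39.8%.
39.8% falls short of the 80% threshold by 40.2 percentage points.

40.2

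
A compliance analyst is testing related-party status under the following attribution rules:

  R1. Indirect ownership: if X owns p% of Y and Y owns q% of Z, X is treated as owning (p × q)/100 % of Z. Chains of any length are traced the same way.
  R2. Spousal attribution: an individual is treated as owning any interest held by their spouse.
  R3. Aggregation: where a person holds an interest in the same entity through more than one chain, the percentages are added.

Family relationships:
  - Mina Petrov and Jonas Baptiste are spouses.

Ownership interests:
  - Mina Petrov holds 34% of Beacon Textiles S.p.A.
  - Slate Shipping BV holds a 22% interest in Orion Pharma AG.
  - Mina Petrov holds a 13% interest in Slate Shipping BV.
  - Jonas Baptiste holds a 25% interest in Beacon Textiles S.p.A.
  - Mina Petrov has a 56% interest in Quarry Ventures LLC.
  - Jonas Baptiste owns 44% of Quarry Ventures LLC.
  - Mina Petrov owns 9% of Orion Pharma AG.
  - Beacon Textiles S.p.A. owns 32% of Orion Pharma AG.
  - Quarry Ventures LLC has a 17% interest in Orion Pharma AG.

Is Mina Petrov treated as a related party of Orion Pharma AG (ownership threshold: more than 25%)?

Yes

By spousal attribution (R2), Mina Petrov is treated as also owning Jonas Baptiste's interest in Quarry Ventures LLC, giving 56% + 44% = 100%.
By spousal attribution (R2), Mina Petrov is treated as also owning Jonas Baptiste's interest in Beacon Textiles S.p.A, giving 34% + 25% = 59%.
Chain via Quarry Ventures LLC (R1): 100% × 17% = 17% of Orion Pharma AG.
Chain via Beacon Textiles S.p.A. (R1): 59% × 32% = 18.88% of Orion Pharma AG.
Chain via Slate Shipping BV (R1): 13% × 22% = 2.86% of Orion Pharma AG.
Direct interest in Orion Pharma AG: 9%.
Aggregating (R3): 17% + 18.88% + 2.86% + 9% = 47.74%.
47.74% exceeds the 25% threshold, so Mina is a related party to Orion Pharma AG.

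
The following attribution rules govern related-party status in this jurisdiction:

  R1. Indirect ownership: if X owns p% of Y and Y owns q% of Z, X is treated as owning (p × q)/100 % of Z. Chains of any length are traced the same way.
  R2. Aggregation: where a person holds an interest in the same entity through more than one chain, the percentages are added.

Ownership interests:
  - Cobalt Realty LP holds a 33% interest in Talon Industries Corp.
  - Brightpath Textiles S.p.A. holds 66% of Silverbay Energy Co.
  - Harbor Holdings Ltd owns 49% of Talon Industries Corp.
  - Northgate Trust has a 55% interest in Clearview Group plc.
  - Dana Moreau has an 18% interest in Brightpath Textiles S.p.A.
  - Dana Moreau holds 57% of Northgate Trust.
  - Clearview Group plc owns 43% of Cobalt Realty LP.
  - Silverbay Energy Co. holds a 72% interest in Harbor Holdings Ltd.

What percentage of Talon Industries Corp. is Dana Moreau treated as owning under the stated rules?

8.639829%

Chain via Northgate Trust → Clearview Group plc → Cobalt Realty LP (R1): 57% × 55% × 43% × 33% = 4.448565% of Talon Industries Corp.
Chain via Brightpath Textiles S.p.A. → Silverbay Energy Co. → Harbor Holdings Ltd (R1): 18% × 66% × 72% × 49% = 4.191264% of Talon Industries Corp.
Aggregating (R2): 4.448565% + 4.191264% = 8.639829%.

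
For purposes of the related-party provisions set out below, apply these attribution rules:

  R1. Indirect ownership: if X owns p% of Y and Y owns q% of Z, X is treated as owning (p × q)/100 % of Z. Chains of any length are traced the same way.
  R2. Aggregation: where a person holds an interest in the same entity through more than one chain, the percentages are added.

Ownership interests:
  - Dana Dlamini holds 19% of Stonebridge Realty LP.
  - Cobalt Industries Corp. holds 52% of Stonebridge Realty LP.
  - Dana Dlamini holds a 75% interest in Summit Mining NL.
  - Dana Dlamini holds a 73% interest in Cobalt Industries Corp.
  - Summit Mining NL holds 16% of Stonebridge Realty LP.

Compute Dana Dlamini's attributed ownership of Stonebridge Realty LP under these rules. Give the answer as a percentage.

Chain via Summit Mining NL (R1): 75% × 16% = 12% of Stonebridge Realty LP.
Chain via Cobalt Industries Corp. (R1): 73% × 52% = 37.96% of Stonebridge Realty LP.
Direct interest in Stonebridge Realty LP: 19%.
Aggregating (R2): 12% + 37.96% + 19% = 68.96%.

68.96%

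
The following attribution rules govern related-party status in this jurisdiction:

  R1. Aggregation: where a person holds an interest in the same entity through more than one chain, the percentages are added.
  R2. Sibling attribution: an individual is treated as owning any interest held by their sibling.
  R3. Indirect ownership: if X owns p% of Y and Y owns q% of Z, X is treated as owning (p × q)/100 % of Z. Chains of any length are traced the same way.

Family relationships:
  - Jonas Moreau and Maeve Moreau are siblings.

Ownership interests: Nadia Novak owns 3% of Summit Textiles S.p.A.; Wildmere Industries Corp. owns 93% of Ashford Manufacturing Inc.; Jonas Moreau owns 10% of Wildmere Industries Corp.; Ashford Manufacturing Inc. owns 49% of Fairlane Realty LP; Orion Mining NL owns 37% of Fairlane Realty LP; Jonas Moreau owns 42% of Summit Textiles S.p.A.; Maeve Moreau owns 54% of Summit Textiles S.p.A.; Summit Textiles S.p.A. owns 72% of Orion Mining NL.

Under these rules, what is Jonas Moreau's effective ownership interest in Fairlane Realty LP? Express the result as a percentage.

By sibling attribution (R2), Jonas Moreau is treated as also owning Maeve Moreau's interest in Summit Textiles S.p.A, giving 42% + 54% = 96%.
Chain via Summit Textiles S.p.A. → Orion Mining NL (R3): 96% × 72% × 37% = 25.5744% of Fairlane Realty LP.
Chain via Wildmere Industries Corp. → Ashford Manufacturing Inc. (R3): 10% × 93% × 49% = 4.557% of Fairlane Realty LP.
Aggregating (R1): 25.5744% + 4.557% = 30.1314%.

30.1314%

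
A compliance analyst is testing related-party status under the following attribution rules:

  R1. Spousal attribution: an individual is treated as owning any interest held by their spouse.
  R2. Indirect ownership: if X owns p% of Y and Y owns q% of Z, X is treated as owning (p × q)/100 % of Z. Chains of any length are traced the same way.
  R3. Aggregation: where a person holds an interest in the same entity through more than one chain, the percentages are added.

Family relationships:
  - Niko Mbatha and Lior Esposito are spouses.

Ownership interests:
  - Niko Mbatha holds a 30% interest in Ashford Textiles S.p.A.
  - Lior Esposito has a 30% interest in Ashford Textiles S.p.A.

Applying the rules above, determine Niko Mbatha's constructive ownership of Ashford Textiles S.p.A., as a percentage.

60%

By spousal attribution (R1), Niko Mbatha is treated as also owning Lior Esposito's interest in Ashford Textiles S.p.A, giving 30% + 30% = 60%.
Direct interest in Ashford Textiles S.p.A: 60%.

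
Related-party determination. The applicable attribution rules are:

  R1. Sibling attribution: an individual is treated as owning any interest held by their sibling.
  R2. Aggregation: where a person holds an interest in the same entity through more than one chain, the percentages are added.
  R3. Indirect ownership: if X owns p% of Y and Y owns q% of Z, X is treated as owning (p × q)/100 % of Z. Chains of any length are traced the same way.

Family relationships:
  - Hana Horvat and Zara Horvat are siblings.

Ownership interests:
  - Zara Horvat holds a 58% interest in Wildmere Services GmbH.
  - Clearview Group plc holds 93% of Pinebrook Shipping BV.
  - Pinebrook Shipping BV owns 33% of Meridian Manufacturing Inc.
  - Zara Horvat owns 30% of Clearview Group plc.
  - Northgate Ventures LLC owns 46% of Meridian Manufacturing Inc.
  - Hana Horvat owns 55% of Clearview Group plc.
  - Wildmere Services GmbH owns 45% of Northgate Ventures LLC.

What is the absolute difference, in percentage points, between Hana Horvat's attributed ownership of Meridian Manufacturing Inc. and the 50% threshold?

By sibling attribution (R1), Hana Horvat is treated as also owning Zara Horvat's interest in Clearview Group plc, giving 55% + 30% = 85%.
By sibling attribution (R1), Hana Horvat is treated as owning Zara Horvat's 58% interest in Wildmere Services GmbH.
Chain via Clearview Group plc → Pinebrook Shipping BV (R3): 85% × 93% × 33% = 26.0865% of Meridian Manufacturing Inc.
Chain via Wildmere Services GmbH → Northgate Ventures LLC (R3): 58% × 45% × 46% = 12.006% of Meridian Manufacturing Inc.
Aggregating (R2): 26.0865% + 12.006% = 38.0925%.
38.0925% falls short of the 50% threshold by 11.9075 percentage points.

11.9075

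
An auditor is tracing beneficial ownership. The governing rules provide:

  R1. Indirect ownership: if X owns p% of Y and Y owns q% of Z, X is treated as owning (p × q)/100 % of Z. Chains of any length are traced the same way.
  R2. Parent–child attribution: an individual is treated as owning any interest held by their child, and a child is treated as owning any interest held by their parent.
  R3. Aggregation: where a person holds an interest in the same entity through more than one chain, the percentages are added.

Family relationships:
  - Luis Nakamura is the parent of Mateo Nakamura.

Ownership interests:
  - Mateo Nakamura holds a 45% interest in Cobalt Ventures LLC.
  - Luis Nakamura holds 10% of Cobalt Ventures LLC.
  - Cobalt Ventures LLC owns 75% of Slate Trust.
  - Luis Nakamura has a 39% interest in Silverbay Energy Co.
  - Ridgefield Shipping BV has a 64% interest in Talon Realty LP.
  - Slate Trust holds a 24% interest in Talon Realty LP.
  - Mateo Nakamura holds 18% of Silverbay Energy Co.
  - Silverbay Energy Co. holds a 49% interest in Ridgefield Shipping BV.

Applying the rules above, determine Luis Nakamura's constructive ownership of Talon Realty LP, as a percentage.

27.7752%

By parent–child attribution (R2), Luis Nakamura is treated as also owning Mateo Nakamura's interest in Cobalt Ventures LLC, giving 10% + 45% = 55%.
By parent–child attribution (R2), Luis Nakamura is treated as also owning Mateo Nakamura's interest in Silverbay Energy Co, giving 39% + 18% = 57%.
Chain via Cobalt Ventures LLC → Slate Trust (R1): 55% × 75% × 24% = 9.9% of Talon Realty LP.
Chain via Silverbay Energy Co. → Ridgefield Shipping BV (R1): 57% × 49% × 64% = 17.8752% of Talon Realty LP.
Aggregating (R3): 9.9% + 17.8752% = 27.7752%.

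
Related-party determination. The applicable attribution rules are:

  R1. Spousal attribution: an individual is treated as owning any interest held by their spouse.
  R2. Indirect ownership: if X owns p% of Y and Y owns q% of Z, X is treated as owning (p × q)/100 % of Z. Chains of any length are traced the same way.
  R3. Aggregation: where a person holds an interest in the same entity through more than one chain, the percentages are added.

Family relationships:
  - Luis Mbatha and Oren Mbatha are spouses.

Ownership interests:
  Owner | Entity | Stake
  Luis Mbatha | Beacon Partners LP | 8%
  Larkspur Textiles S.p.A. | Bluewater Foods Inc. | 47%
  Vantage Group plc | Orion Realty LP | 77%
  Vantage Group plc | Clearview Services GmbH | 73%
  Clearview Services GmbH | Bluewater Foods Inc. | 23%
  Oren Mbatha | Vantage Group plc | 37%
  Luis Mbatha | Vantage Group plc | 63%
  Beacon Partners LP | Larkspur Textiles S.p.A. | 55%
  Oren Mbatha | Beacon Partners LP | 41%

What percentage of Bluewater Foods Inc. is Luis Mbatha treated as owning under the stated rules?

By spousal attribution (R1), Luis Mbatha is treated as also owning Oren Mbatha's interest in Beacon Partners LP, giving 8% + 41% = 49%.
By spousal attribution (R1), Luis Mbatha is treated as also owning Oren Mbatha's interest in Vantage Group plc, giving 63% + 37% = 100%.
Chain via Beacon Partners LP → Larkspur Textiles S.p.A. (R2): 49% × 55% × 47% = 12.6665% of Bluewater Foods Inc.
Chain via Vantage Group plc → Clearview Services GmbH (R2): 100% × 73% × 23% = 16.79% of Bluewater Foods Inc.
Aggregating (R3): 12.6665% + 16.79% = 29.4565%.

29.4565%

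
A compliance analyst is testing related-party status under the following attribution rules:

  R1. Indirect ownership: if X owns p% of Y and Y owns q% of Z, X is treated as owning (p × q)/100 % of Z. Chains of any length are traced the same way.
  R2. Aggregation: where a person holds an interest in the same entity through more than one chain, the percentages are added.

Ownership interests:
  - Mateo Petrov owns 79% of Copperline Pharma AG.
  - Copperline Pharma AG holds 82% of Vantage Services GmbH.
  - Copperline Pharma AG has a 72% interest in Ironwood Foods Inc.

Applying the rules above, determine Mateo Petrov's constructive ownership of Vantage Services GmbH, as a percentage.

Chain via Copperline Pharma AG (R1): 79% × 82% = 64.78% of Vantage Services GmbH.

64.78%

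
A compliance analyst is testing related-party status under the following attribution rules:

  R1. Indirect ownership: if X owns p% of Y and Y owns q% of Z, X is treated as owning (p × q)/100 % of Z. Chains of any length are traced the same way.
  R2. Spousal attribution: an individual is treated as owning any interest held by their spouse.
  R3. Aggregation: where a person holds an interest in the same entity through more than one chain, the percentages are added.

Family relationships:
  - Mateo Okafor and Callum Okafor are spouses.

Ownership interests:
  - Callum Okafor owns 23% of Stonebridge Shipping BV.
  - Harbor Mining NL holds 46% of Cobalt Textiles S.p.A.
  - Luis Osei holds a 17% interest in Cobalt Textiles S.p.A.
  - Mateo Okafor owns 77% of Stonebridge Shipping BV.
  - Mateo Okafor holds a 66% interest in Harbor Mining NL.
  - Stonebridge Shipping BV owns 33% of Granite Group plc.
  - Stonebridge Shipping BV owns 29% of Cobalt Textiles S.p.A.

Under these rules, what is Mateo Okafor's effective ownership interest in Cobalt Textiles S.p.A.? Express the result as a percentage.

59.36%

By spousal attribution (R2), Mateo Okafor is treated as also owning Callum Okafor's interest in Stonebridge Shipping BV, giving 77% + 23% = 100%.
Chain via Harbor Mining NL (R1): 66% × 46% = 30.36% of Cobalt Textiles S.p.A.
Chain via Stonebridge Shipping BV (R1): 100% × 29% = 29% of Cobalt Textiles S.p.A.
Aggregating (R3): 30.36% + 29% = 59.36%.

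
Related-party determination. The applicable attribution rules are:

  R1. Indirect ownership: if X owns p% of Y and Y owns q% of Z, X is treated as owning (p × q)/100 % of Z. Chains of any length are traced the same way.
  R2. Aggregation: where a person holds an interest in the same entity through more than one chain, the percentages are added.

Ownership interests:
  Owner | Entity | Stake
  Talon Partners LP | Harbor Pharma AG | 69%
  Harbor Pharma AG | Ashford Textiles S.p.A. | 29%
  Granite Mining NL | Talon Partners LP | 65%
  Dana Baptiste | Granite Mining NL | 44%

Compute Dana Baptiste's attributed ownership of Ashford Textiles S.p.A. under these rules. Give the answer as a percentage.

5.72286%

Chain via Granite Mining NL → Talon Partners LP → Harbor Pharma AG (R1): 44% × 65% × 69% × 29% = 5.72286% of Ashford Textiles S.p.A.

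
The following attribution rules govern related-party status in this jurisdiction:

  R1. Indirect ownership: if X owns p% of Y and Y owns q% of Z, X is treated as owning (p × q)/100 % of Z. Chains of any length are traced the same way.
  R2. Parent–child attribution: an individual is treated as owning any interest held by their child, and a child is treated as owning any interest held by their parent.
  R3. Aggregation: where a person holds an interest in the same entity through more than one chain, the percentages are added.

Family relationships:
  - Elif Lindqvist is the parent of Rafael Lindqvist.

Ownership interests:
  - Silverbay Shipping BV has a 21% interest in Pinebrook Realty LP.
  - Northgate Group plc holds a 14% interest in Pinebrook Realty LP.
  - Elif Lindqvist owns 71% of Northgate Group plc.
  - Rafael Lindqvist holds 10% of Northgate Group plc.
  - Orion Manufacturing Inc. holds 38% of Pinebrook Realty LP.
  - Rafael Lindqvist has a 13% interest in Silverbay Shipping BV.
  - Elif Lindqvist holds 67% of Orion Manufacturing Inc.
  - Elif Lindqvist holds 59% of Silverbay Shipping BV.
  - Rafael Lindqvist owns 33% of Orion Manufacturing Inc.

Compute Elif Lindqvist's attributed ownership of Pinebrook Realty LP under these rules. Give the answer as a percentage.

By parent–child attribution (R2), Elif Lindqvist is treated as also owning Rafael Lindqvist's interest in Silverbay Shipping BV, giving 59% + 13% = 72%.
By parent–child attribution (R2), Elif Lindqvist is treated as also owning Rafael Lindqvist's interest in Orion Manufacturing Inc, giving 67% + 33% = 100%.
By parent–child attribution (R2), Elif Lindqvist is treated as also owning Rafael Lindqvist's interest in Northgate Group plc, giving 71% + 10% = 81%.
Chain via Silverbay Shipping BV (R1): 72% × 21% = 15.12% of Pinebrook Realty LP.
Chain via Orion Manufacturing Inc. (R1): 100% × 38% = 38% of Pinebrook Realty LP.
Chain via Northgate Group plc (R1): 81% × 14% = 11.34% of Pinebrook Realty LP.
Aggregating (R3): 15.12% + 38% + 11.34% = 64.46%.

64.46%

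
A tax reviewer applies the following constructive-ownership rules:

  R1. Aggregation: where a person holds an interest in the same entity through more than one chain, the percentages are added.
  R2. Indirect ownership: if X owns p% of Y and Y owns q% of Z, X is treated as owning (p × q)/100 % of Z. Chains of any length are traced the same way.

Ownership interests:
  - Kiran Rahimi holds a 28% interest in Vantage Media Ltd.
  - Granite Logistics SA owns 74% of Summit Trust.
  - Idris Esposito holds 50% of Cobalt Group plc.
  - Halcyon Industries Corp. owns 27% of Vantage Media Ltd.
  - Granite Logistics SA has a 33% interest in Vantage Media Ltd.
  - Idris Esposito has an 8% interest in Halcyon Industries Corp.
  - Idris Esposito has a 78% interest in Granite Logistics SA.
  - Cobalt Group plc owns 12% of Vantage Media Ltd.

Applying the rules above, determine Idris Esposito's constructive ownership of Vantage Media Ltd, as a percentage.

33.9%

Chain via Halcyon Industries Corp. (R2): 8% × 27% = 2.16% of Vantage Media Ltd.
Chain via Cobalt Group plc (R2): 50% × 12% = 6% of Vantage Media Ltd.
Chain via Granite Logistics SA (R2): 78% × 33% = 25.74% of Vantage Media Ltd.
Aggregating (R1): 2.16% + 6% + 25.74% = 33.9%.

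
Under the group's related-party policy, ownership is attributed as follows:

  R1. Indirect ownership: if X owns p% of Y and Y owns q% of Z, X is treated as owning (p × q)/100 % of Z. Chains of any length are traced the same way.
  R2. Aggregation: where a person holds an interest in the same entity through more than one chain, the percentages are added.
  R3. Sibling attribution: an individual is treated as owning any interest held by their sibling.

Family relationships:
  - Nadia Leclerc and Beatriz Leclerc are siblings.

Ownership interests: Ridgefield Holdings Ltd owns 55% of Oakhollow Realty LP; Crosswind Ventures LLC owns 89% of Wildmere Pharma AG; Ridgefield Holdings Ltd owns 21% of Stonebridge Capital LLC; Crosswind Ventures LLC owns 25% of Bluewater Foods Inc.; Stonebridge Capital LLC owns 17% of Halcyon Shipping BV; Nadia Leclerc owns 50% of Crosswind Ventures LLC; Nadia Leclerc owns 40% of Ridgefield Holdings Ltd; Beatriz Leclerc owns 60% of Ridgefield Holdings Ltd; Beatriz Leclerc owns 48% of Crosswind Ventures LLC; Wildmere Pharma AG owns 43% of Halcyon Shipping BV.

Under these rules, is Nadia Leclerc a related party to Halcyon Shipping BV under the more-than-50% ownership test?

By sibling attribution (R3), Nadia Leclerc is treated as also owning Beatriz Leclerc's interest in Crosswind Ventures LLC, giving 50% + 48% = 98%.
By sibling attribution (R3), Nadia Leclerc is treated as also owning Beatriz Leclerc's interest in Ridgefield Holdings Ltd, giving 40% + 60% = 100%.
Chain via Crosswind Ventures LLC → Wildmere Pharma AG (R1): 98% × 89% × 43% = 37.5046% of Halcyon Shipping BV.
Chain via Ridgefield Holdings Ltd → Stonebridge Capital LLC (R1): 100% × 21% × 17% = 3.57% of Halcyon Shipping BV.
Aggregating (R2): 37.5046% + 3.57% = 41.0746%.
41.0746% does not exceed the 50% threshold, so Nadia is not a related party to Halcyon Shipping BV.

No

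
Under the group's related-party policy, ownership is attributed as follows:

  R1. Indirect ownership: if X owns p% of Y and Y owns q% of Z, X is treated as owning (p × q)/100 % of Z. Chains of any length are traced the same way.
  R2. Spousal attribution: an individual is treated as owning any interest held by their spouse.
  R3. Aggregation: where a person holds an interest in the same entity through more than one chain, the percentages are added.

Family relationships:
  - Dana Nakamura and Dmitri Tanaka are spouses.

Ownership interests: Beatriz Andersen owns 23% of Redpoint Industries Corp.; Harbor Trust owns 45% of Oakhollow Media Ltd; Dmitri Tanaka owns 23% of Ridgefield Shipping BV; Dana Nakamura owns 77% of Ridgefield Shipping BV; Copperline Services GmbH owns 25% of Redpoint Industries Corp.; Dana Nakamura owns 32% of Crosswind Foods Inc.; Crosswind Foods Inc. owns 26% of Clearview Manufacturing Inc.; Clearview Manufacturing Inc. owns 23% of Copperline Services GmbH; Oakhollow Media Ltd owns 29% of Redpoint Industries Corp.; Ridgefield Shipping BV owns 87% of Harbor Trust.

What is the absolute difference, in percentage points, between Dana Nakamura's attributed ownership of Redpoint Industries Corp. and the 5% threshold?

By spousal attribution (R2), Dana Nakamura is treated as also owning Dmitri Tanaka's interest in Ridgefield Shipping BV, giving 77% + 23% = 100%.
Chain via Ridgefield Shipping BV → Harbor Trust → Oakhollow Media Ltd (R1): 100% × 87% × 45% × 29% = 11.3535% of Redpoint Industries Corp.
Chain via Crosswind Foods Inc. → Clearview Manufacturing Inc. → Copperline Services GmbH (R1): 32% × 26% × 23% × 25% = 0.4784% of Redpoint Industries Corp.
Aggregating (R3): 11.3535% + 0.4784% = 11.8319%.
11.8319% exceeds the 5% threshold by 6.8319 percentage points.

6.8319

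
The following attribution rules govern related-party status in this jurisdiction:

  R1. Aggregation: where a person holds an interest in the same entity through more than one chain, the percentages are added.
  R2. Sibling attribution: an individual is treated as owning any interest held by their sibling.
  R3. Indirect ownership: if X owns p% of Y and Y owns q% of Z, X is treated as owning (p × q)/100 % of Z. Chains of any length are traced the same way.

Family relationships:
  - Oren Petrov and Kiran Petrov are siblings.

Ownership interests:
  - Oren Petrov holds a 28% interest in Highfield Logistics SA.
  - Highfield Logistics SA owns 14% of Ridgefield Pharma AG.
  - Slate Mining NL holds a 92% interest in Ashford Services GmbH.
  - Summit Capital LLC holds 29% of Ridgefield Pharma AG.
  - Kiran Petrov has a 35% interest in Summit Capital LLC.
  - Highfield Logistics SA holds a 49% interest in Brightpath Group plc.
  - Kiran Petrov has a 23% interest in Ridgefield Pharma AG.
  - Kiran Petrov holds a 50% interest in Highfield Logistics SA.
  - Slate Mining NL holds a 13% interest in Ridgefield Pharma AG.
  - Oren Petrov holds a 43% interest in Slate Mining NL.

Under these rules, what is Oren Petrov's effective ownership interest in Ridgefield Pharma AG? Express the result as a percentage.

By sibling attribution (R2), Oren Petrov is treated as also owning Kiran Petrov's interest in Highfield Logistics SA, giving 28% + 50% = 78%.
By sibling attribution (R2), Oren Petrov is treated as owning Kiran Petrov's 35% interest in Summit Capital LLC.
By sibling attribution (R2), Oren Petrov is treated as owning Kiran Petrov's 23% interest in Ridgefield Pharma AG.
Chain via Highfield Logistics SA (R3): 78% × 14% = 10.92% of Ridgefield Pharma AG.
Chain via Slate Mining NL (R3): 43% × 13% = 5.59% of Ridgefield Pharma AG.
Chain via Summit Capital LLC (R3): 35% × 29% = 10.15% of Ridgefield Pharma AG.
Direct interest in Ridgefield Pharma AG: 23%.
Aggregating (R1): 10.92% + 5.59% + 10.15% + 23% = 49.66%.

49.66%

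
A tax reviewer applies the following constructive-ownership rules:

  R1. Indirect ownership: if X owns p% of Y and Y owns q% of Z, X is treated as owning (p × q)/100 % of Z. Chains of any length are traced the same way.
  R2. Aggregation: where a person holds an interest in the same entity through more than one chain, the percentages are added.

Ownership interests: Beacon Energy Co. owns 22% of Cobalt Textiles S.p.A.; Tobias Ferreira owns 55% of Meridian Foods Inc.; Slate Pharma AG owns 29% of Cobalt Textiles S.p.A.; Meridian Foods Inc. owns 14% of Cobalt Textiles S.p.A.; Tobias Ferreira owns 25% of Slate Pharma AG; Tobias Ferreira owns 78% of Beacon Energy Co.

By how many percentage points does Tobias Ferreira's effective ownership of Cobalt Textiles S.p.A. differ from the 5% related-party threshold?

Chain via Slate Pharma AG (R1): 25% × 29% = 7.25% of Cobalt Textiles S.p.A.
Chain via Meridian Foods Inc. (R1): 55% × 14% = 7.7% of Cobalt Textiles S.p.A.
Chain via Beacon Energy Co. (R1): 78% × 22% = 17.16% of Cobalt Textiles S.p.A.
Aggregating (R2): 7.25% + 7.7% + 17.16% = 32.11%.
32.11% exceeds the 5% threshold by 27.11 percentage points.

27.11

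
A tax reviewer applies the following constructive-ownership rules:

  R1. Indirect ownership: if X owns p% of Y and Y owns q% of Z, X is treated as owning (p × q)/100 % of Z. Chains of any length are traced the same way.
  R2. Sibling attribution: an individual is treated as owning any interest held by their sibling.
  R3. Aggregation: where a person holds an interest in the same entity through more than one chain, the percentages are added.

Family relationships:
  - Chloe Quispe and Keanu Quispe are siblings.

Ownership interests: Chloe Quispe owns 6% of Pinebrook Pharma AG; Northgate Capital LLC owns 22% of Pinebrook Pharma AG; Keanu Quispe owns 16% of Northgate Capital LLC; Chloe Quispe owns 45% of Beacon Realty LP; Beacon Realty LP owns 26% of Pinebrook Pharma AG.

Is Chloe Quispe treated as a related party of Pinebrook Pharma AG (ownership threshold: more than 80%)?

By sibling attribution (R2), Chloe Quispe is treated as owning Keanu Quispe's 16% interest in Northgate Capital LLC.
Chain via Beacon Realty LP (R1): 45% × 26% = 11.7% of Pinebrook Pharma AG.
Direct interest in Pinebrook Pharma AG: 6%.
Chain via Northgate Capital LLC (R1): 16% × 22% = 3.52% of Pinebrook Pharma AG.
Aggregating (R3): 11.7% + 6% + 3.52% = 21.22%.
21.22% does not exceed the 80% threshold, so Chloe is not a related party to Pinebrook Pharma AG.

No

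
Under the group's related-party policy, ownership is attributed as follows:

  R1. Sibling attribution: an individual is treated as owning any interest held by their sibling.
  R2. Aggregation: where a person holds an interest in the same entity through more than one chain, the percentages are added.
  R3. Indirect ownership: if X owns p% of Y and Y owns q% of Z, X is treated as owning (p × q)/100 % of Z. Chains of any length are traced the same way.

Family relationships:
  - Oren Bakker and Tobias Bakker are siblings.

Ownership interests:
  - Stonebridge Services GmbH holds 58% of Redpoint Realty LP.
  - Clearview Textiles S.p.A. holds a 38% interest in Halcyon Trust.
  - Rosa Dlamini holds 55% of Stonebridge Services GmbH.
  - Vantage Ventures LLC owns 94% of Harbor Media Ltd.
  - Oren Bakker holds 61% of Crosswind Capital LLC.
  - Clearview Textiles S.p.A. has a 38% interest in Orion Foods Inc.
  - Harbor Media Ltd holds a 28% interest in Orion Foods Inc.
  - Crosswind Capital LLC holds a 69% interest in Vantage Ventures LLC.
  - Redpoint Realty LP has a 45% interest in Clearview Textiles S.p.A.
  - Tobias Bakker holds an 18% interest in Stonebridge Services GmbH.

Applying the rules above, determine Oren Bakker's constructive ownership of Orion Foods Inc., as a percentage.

12.863328%

By sibling attribution (R1), Oren Bakker is treated as owning Tobias Bakker's 18% interest in Stonebridge Services GmbH.
Chain via Crosswind Capital LLC → Vantage Ventures LLC → Harbor Media Ltd (R3): 61% × 69% × 94% × 28% = 11.078088% of Orion Foods Inc.
Chain via Stonebridge Services GmbH → Redpoint Realty LP → Clearview Textiles S.p.A. (R3): 18% × 58% × 45% × 38% = 1.78524% of Orion Foods Inc.
Aggregating (R2): 11.078088% + 1.78524% = 12.863328%.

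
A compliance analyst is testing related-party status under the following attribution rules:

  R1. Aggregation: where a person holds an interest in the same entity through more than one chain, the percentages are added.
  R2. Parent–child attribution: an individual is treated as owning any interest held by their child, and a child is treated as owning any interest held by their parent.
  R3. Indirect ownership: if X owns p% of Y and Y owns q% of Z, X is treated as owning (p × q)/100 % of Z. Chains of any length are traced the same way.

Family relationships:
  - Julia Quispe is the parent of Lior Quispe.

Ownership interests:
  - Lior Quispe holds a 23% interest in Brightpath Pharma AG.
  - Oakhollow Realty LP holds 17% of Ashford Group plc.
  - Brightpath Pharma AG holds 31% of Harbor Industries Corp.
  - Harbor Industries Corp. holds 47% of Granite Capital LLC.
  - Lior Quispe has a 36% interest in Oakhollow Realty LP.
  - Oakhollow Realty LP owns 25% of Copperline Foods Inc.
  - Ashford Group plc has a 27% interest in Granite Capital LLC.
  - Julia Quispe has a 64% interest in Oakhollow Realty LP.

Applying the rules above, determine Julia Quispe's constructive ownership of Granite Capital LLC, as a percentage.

7.9411%

By parent–child attribution (R2), Julia Quispe is treated as also owning Lior Quispe's interest in Oakhollow Realty LP, giving 64% + 36% = 100%.
By parent–child attribution (R2), Julia Quispe is treated as owning Lior Quispe's 23% interest in Brightpath Pharma AG.
Chain via Oakhollow Realty LP → Ashford Group plc (R3): 100% × 17% × 27% = 4.59% of Granite Capital LLC.
Chain via Brightpath Pharma AG → Harbor Industries Corp. (R3): 23% × 31% × 47% = 3.3511% of Granite Capital LLC.
Aggregating (R1): 4.59% + 3.3511% = 7.9411%.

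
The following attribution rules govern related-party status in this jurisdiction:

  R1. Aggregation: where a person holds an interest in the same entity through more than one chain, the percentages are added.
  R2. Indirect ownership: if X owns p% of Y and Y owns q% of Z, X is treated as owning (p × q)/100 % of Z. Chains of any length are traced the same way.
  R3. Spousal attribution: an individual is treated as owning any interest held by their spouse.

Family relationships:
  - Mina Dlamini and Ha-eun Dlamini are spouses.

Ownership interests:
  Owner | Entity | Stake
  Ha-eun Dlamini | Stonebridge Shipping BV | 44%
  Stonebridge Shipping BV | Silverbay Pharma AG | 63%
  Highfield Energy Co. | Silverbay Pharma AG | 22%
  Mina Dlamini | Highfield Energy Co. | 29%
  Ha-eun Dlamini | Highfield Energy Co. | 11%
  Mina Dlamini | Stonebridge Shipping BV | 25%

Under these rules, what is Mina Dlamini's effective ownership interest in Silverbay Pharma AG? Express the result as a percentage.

52.27%

By spousal attribution (R3), Mina Dlamini is treated as also owning Ha-eun Dlamini's interest in Highfield Energy Co, giving 29% + 11% = 40%.
By spousal attribution (R3), Mina Dlamini is treated as also owning Ha-eun Dlamini's interest in Stonebridge Shipping BV, giving 25% + 44% = 69%.
Chain via Highfield Energy Co. (R2): 40% × 22% = 8.8% of Silverbay Pharma AG.
Chain via Stonebridge Shipping BV (R2): 69% × 63% = 43.47% of Silverbay Pharma AG.
Aggregating (R1): 8.8% + 43.47% = 52.27%.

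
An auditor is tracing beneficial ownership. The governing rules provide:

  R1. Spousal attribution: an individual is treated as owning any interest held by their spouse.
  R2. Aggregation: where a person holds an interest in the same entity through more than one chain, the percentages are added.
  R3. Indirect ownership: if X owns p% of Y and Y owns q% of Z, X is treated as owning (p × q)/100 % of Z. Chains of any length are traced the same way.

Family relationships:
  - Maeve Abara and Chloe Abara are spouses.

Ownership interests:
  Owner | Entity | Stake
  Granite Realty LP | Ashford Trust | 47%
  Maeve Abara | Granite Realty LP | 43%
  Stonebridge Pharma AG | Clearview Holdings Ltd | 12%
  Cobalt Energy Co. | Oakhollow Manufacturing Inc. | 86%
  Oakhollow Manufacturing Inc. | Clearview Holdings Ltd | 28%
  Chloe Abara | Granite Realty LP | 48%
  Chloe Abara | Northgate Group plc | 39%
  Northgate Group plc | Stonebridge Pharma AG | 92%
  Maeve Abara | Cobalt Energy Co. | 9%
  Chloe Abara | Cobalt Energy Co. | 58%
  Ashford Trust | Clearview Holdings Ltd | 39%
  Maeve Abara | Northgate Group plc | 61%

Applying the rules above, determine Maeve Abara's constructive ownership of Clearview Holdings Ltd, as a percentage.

By spousal attribution (R1), Maeve Abara is treated as also owning Chloe Abara's interest in Granite Realty LP, giving 43% + 48% = 91%.
By spousal attribution (R1), Maeve Abara is treated as also owning Chloe Abara's interest in Cobalt Energy Co, giving 9% + 58% = 67%.
By spousal attribution (R1), Maeve Abara is treated as also owning Chloe Abara's interest in Northgate Group plc, giving 61% + 39% = 100%.
Chain via Granite Realty LP → Ashford Trust (R3): 91% × 47% × 39% = 16.6803% of Clearview Holdings Ltd.
Chain via Cobalt Energy Co. → Oakhollow Manufacturing Inc. (R3): 67% × 86% × 28% = 16.1336% of Clearview Holdings Ltd.
Chain via Northgate Group plc → Stonebridge Pharma AG (R3): 100% × 92% × 12% = 11.04% of Clearview Holdings Ltd.
Aggregating (R2): 16.6803% + 16.1336% + 11.04% = 43.8539%.

43.8539%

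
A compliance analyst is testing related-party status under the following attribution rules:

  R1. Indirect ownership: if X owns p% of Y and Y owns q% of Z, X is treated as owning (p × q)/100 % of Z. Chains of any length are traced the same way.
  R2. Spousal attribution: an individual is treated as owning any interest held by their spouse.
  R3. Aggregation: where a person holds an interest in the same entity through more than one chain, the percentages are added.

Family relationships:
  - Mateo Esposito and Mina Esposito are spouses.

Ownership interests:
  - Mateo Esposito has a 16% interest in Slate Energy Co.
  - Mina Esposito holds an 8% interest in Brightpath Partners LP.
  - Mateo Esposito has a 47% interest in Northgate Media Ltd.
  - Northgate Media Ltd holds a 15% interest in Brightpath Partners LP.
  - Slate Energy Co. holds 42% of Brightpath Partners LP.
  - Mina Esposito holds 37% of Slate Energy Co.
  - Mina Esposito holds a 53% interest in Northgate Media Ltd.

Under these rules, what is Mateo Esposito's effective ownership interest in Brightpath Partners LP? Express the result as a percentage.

By spousal attribution (R2), Mateo Esposito is treated as also owning Mina Esposito's interest in Slate Energy Co, giving 16% + 37% = 53%.
By spousal attribution (R2), Mateo Esposito is treated as also owning Mina Esposito's interest in Northgate Media Ltd, giving 47% + 53% = 100%.
By spousal attribution (R2), Mateo Esposito is treated as owning Mina Esposito's 8% interest in Brightpath Partners LP.
Chain via Slate Energy Co. (R1): 53% × 42% = 22.26% of Brightpath Partners LP.
Chain via Northgate Media Ltd (R1): 100% × 15% = 15% of Brightpath Partners LP.
Direct interest in Brightpath Partners LP: 8%.
Aggregating (R3): 22.26% + 15% + 8% = 45.26%.

45.26%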